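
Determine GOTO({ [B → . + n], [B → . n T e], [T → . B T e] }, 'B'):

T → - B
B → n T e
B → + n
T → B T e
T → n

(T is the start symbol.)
GOTO(I, 'B') = CLOSURE({ [A → αX.β] : [A → α.Xβ] ∈ I, X = 'B' })

Items with dot before 'B', with the dot advanced:
  [T → . B T e] → [T → B . T e]
Closure of the advanced items:
  [T → B . T e] has the dot before T: add [T → . - B], [T → . B T e], [T → . n]
  [T → . B T e] has the dot before B: add [B → . n T e], [B → . + n]

GOTO = { [B → . + n], [B → . n T e], [T → . - B], [T → . B T e], [T → . n], [T → B . T e] }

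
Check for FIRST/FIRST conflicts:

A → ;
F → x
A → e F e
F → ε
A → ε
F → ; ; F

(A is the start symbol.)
Productions for A:
  A → ;: FIRST = { ';' }
  A → e F e: FIRST = { 'e' }
  A → ε: FIRST = { ε }
Productions for F:
  F → x: FIRST = { 'x' }
  F → ε: FIRST = { ε }
  F → ; ; F: FIRST = { ';' }

All alternatives of each non-terminal have pairwise disjoint FIRST sets.

Answer: No FIRST/FIRST conflicts.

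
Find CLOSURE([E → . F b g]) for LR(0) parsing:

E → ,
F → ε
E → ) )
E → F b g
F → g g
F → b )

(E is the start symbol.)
{ [E → . F b g], [F → . b )], [F → . g g], [F → .] }

Start with: [E → . F b g]
  [E → . F b g] has the dot before F: add [F → .], [F → . g g], [F → . b )]
No further items can be added.

CLOSURE = { [E → . F b g], [F → . b )], [F → . g g], [F → .] }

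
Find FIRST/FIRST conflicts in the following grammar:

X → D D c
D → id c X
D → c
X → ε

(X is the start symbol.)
No FIRST/FIRST conflicts.

FIRST sets of the non-terminals at (or reachable through a nullable prefix from) the front of some alternative:
  FIRST(D) = { 'c', 'id' }

Productions for X:
  X → D D c: FIRST = { 'c', 'id' }
  X → ε: FIRST = { ε }
Productions for D:
  D → id c X: FIRST = { 'id' }
  D → c: FIRST = { 'c' }

All alternatives of each non-terminal have pairwise disjoint FIRST sets.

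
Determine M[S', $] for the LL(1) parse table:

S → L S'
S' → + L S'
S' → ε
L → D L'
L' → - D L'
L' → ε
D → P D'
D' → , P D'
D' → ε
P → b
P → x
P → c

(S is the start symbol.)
S' → ε

To find M[S', $], we find productions for S' where $ is in the predict set (PREDICT(N → α) = (FIRST(α) \ {ε}) ∪ (FOLLOW(N) if α ⇒* ε)).

Relevant sets:
  FOLLOW(S') = { $ }

S' → + L S': PREDICT = { '+' }
S' → ε: PREDICT = { $ }
  $ is in predict set, so this production goes in M[S', $]

M[S', $] = S' → ε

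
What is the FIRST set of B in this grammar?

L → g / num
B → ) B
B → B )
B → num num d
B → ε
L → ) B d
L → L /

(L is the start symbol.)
{ ')', 'num', ε }

To compute FIRST(B), examine every production with B on the left-hand side, reading each right-hand side left to right until a non-nullable symbol is reached.

From B → ) B:
  - ')' is a terminal: add ')' and stop
From B → B ):
  - B is the symbol being defined: contributes nothing new
    B is nullable, so continue to the next symbol
  - ')' is a terminal: add ')' and stop
From B → num num d:
  - num is a terminal: add 'num' and stop
From B → ε:
  - ε-production, so ε ∈ FIRST(B)

Collecting: FIRST(B) = { ')', 'num', ε }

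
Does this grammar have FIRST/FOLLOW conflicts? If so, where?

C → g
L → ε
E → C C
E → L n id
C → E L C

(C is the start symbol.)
A FIRST/FOLLOW conflict occurs when a non-terminal N has a nullable alternative N → β (β ⇒* ε) and another alternative N → α with FIRST(α) ∩ FOLLOW(N) ≠ ∅: on such a lookahead the parser cannot decide between expanding α and letting N vanish via β.

Nullable non-terminals: L.
L has a nullable alternative but only one production, so nothing to check.

C, E have no nullable alternative, so no FIRST/FOLLOW check is needed there.

No FIRST/FOLLOW conflicts found.

Answer: No FIRST/FOLLOW conflicts.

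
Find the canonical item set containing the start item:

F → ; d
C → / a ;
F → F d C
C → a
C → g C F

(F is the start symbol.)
First, augment the grammar with F' → F
I₀ = CLOSURE({ [F' → . F] }):
  [F' → . F] has the dot before F: add [F → . ; d], [F → . F d C]
No further items can be added.

I₀ = { [F → . ; d], [F → . F d C], [F' → . F] }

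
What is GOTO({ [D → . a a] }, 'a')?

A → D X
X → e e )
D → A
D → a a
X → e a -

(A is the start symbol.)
{ [D → a . a] }

GOTO(I, 'a') = CLOSURE({ [A → αX.β] : [A → α.Xβ] ∈ I, X = 'a' })

Items with dot before 'a', with the dot advanced:
  [D → . a a] → [D → a . a]
Closure adds nothing (no advanced item has the dot before a non-terminal).

GOTO = { [D → a . a] }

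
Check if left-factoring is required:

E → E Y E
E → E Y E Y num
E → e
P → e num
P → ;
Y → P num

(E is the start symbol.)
Yes, E has productions with common prefix 'E Y E'

Left-factoring is needed when two productions for the same non-terminal
share a common prefix on the right-hand side.

Productions for E:
  E → E Y E
  E → E Y E Y num
  E → e
Productions for P:
  P → e num
  P → ;

Found common prefix 'E Y E' in productions for E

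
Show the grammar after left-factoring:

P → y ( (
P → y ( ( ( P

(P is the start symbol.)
Left-factoring transforms A → αβ₁ | αβ₂ into A → αA' and A' → β₁ | β₂
(α is the longest common prefix among the alternatives). Repeat until
no nonterminal has two alternatives with a common prefix.

Round 1: P has alternatives sharing prefix 'y ( ('. Introduce P': P → y ( ( P'
  Add: P' → ε
  Add: P' → ( P

No remaining common prefixes — done.

Resulting grammar:
P → y ( ( P'
P' → ε
P' → ( P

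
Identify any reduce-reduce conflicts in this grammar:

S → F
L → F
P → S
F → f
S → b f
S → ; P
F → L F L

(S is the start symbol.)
A reduce-reduce conflict occurs when an LR(0) state has two complete items [A → α .] and [B → β .] — both call for a reduction, and with no lookahead the parser cannot choose between them.

Augment with S' → S and build the canonical LR(0) collection (I0 = CLOSURE({[S' → . S]}), then GOTO on every symbol after a dot until no new states appear). It has 13 states:
  I0: { [F → . L F L], [F → . f], [L → . F], [S → . ; P], [S → . F], [S → . b f], [S' → . S] }  — shift
  I1: { [F → . L F L], [F → . f], [L → . F], [P → . S], [S → . ; P], [S → . F], [S → . b f], [S → ; . P] }  — shift
  I2: { [L → F .], [S → F .] }  — 2 reduces
  I3: { [F → . L F L], [F → . f], [F → L . F L], [L → . F] }  — shift
  I4: { [S' → S .] }  — accept
  I5: { [S → b . f] }  — shift
  I6: { [F → f .] }  — reduce
  I7: { [S → b f .] }  — reduce
  I8: { [F → . L F L], [F → . f], [F → L F . L], [L → . F], [L → F .] }  — shift, reduce
  I9: { [L → F .] }  — reduce
  I10: { [F → . L F L], [F → . f], [F → L . F L], [F → L F L .], [L → . F] }  — shift, reduce
  I11: { [S → ; P .] }  — reduce
  I12: { [P → S .] }  — reduce

I2 contains complete items [L → F .], [S → F .] — reduce-reduce conflict.

Answer: Yes — I2: [L → F .] vs [S → F .]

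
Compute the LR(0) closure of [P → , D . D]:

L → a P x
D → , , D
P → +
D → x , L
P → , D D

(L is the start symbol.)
{ [D → . , , D], [D → . x , L], [P → , D . D] }

To compute CLOSURE, for each item [A → α.Bβ] where B is a non-terminal, add [B → .γ] for all productions B → γ; repeat for the newly added items until nothing changes.

Start with: [P → , D . D]
  [P → , D . D] has the dot before D: add [D → . , , D], [D → . x , L]
No further items can be added.

CLOSURE = { [D → . , , D], [D → . x , L], [P → , D . D] }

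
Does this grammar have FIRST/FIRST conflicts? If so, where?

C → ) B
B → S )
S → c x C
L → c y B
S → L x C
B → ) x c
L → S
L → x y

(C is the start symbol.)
Yes. S → c x C / S → L x C on { 'c' }; L → c y B / L → S on { 'c' }; L → S / L → x y on { 'x' }

A FIRST/FIRST conflict occurs when two productions N → α and N → β for the same non-terminal have FIRST(α) ∩ FIRST(β) ≠ ∅ (with ε ∈ FIRST of a nullable right-hand side, so two nullable alternatives also conflict).

FIRST sets of the non-terminals at (or reachable through a nullable prefix from) the front of some alternative:
  FIRST(S) = { 'c', 'x' }
  FIRST(L) = { 'c', 'x' }

Productions for B:
  B → S ): FIRST = { 'c', 'x' }
  B → ) x c: FIRST = { ')' }
Productions for S:
  S → c x C: FIRST = { 'c' }
  S → L x C: FIRST = { 'c', 'x' }
Productions for L:
  L → c y B: FIRST = { 'c' }
  L → S: FIRST = { 'c', 'x' }
  L → x y: FIRST = { 'x' }
C has only one production, so no FIRST/FIRST conflict is possible there.

Conflict for S: S → c x C and S → L x C
  Overlap: { 'c' }
Conflict for L: L → c y B and L → S
  Overlap: { 'c' }
Conflict for L: L → S and L → x y
  Overlap: { 'x' }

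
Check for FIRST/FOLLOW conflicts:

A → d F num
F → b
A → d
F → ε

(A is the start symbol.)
A FIRST/FOLLOW conflict occurs when a non-terminal N has a nullable alternative N → β (β ⇒* ε) and another alternative N → α with FIRST(α) ∩ FOLLOW(N) ≠ ∅: on such a lookahead the parser cannot decide between expanding α and letting N vanish via β.

Nullable non-terminals: F.

F: nullable alternative(s) F → ε; FOLLOW(F) = { 'num' }
  F → b: FIRST \ {ε} = { 'b' } — disjoint from FOLLOW(F)
  F → ε: FIRST \ {ε} = { } — this is the only nullable alternative, skip

A has no nullable alternative, so no FIRST/FOLLOW check is needed there.

No FIRST/FOLLOW conflicts found.

Answer: No FIRST/FOLLOW conflicts.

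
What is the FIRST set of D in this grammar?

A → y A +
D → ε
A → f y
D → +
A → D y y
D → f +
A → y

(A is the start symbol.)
To compute FIRST(D), examine every production with D on the left-hand side, reading each right-hand side left to right until a non-nullable symbol is reached.

From D → ε:
  - ε-production, so ε ∈ FIRST(D)
From D → +:
  - '+' is a terminal: add '+' and stop
From D → f +:
  - f is a terminal: add 'f' and stop

Collecting: FIRST(D) = { '+', 'f', ε }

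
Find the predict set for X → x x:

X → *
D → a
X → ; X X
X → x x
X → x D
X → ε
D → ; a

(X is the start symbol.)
{ 'x' }

PREDICT(X → x x) = (FIRST(RHS) \ {ε}) ∪ (FOLLOW(X) if ε ∈ FIRST(RHS), i.e. RHS ⇒* ε)
FIRST(x x) = { 'x' }
ε ∉ FIRST(x x), so FOLLOW(X) is not added.
PREDICT(X → x x) = { 'x' }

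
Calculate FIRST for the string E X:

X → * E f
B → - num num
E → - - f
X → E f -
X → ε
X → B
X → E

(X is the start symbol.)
FIRST sets of the non-terminals involved (from the grammar, by fixed-point iteration):
  FIRST(E) = { '-' }

To compute FIRST(E X), process the symbols left to right:
Symbol E is a non-terminal. Add FIRST(E) \ {ε} = { '-' }
E is not nullable (ε ∉ FIRST(E)), so stop here.
FIRST(E X) = { '-' }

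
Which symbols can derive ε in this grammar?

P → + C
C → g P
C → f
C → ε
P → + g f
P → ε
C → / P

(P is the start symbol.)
ε-productions: C → ε, P → ε
So C, P are immediately nullable.
Every non-terminal is now nullable.
Nullable = { 'C', 'P' }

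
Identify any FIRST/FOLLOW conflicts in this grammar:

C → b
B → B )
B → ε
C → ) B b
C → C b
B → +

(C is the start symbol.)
A FIRST/FOLLOW conflict occurs when a non-terminal N has a nullable alternative N → β (β ⇒* ε) and another alternative N → α with FIRST(α) ∩ FOLLOW(N) ≠ ∅: on such a lookahead the parser cannot decide between expanding α and letting N vanish via β.

Nullable non-terminals: B.
FIRST sets used below: FIRST(B) = { ')', '+', ε }

B: nullable alternative(s) B → ε; FOLLOW(B) = { ')', 'b' }
  B → B ): FIRST \ {ε} = { ')', '+' } — overlaps FOLLOW(B) on { ')' }: CONFLICT
  B → ε: FIRST \ {ε} = { } — this is the only nullable alternative, skip
  B → +: FIRST \ {ε} = { '+' } — disjoint from FOLLOW(B)

C has no nullable alternative, so no FIRST/FOLLOW check is needed there.

So the grammar has 1 FIRST/FOLLOW conflict (marked CONFLICT above).

Answer: Yes. B → B ')' with FOLLOW(B) on { ')' }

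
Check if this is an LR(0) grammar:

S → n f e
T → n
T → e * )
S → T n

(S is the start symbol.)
No. Shift-reduce conflict between [T → n .] and [S → n . f e]

Augment with S' → S and build the canonical LR(0) collection (I0 = CLOSURE({[S' → . S]}), then GOTO on every symbol after a dot until no new states appear). It has 10 states:
  I0: { [S → . T n], [S → . n f e], [S' → . S], [T → . e * )], [T → . n] }  — shift
  I1: { [S' → S .] }  — accept
  I2: { [S → T . n] }  — shift
  I3: { [T → e . * )] }  — shift
  I4: { [S → n . f e], [T → n .] }  — shift, reduce
  I5: { [S → n f . e] }  — shift
  I6: { [S → n f e .] }  — reduce
  I7: { [T → e * . )] }  — shift
  I8: { [T → e * ) .] }  — reduce
  I9: { [S → T n .] }  — reduce

Conflict in state I4:
  Shift-reduce conflict between [T → n .] and [S → n . f e]
So the grammar is NOT LR(0).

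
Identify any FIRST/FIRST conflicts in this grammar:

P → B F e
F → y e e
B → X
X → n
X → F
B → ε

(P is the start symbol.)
FIRST sets of the non-terminals at (or reachable through a nullable prefix from) the front of some alternative:
  FIRST(X) = { 'n', 'y' }
  FIRST(F) = { 'y' }

Productions for B:
  B → X: FIRST = { 'n', 'y' }
  B → ε: FIRST = { ε }
Productions for X:
  X → n: FIRST = { 'n' }
  X → F: FIRST = { 'y' }
P, F have only one production, so no FIRST/FIRST conflict is possible there.

All alternatives of each non-terminal have pairwise disjoint FIRST sets.

Answer: No FIRST/FIRST conflicts.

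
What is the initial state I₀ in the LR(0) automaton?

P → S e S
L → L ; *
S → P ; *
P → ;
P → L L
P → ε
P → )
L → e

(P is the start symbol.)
{ [L → . L ; *], [L → . e], [P → . )], [P → . ;], [P → . L L], [P → . S e S], [P → .], [P' → . P], [S → . P ; *] }

First, augment the grammar with P' → P
I₀ = CLOSURE({ [P' → . P] }):
  [P' → . P] has the dot before P: add [P → . S e S], [P → . ;], [P → . L L], [P → .], [P → . )]
  [P → . S e S] has the dot before S: add [S → . P ; *]
  [P → . L L] has the dot before L: add [L → . L ; *], [L → . e]
No further items can be added.

I₀ = { [L → . L ; *], [L → . e], [P → . )], [P → . ;], [P → . L L], [P → . S e S], [P → .], [P' → . P], [S → . P ; *] }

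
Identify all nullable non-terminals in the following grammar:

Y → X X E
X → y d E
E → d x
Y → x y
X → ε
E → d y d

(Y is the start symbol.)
ε-productions: X → ε
So X is immediately nullable.
No further non-terminal can be added: every production for the remaining non-terminals contains a terminal or a non-nullable non-terminal.
Nullable = { 'X' }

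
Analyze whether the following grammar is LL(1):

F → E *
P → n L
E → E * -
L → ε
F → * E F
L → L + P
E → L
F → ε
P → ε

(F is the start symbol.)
Relevant sets:
  FIRST(E) = { '*', '+', ε }
  FIRST(L) = { '+', ε }
  FOLLOW(F) = { $ }
  FOLLOW(P) = { $, '*', '+' }
  FOLLOW(E) = { $, '*', '+' }
  FOLLOW(L) = { $, '*', '+' }

For F:
  PREDICT(F → E '*') = { '*', '+' }
  PREDICT(F → '*' E F) = { '*' }
  PREDICT(F → ε) = { $ }
For P:
  PREDICT(P → n L) = { 'n' }
  PREDICT(P → ε) = { $, '*', '+' }
For E:
  PREDICT(E → E '*' '-') = { '*', '+' }
  PREDICT(E → L) = { $, '*', '+' }
For L:
  PREDICT(L → ε) = { $, '*', '+' }
  PREDICT(L → L '+' P) = { '+' }

Conflict found: Predict set conflict for F: { '*' }
The grammar is NOT LL(1).

Answer: No. Predict set conflict for F: { '*' }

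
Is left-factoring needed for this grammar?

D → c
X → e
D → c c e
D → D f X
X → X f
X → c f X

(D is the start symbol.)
Yes, D has productions with common prefix 'c'

Left-factoring is needed when two productions for the same non-terminal
share a common prefix on the right-hand side.

Productions for D:
  D → c
  D → c c e
  D → D f X
Productions for X:
  X → e
  X → X f
  X → c f X

Found common prefix 'c' in productions for D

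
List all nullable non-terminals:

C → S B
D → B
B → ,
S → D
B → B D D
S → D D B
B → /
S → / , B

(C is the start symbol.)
None

There are no ε-productions, so no non-terminal can derive ε.
No non-terminals are nullable.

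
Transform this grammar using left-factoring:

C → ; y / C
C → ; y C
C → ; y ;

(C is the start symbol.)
C → ; y C'
C' → / C
C' → C
C' → ;

Left-factoring transforms A → αβ₁ | αβ₂ into A → αA' and A' → β₁ | β₂
(α is the longest common prefix among the alternatives). Repeat until
no nonterminal has two alternatives with a common prefix.

Round 1: C has alternatives sharing prefix '; y'. Introduce C': C → ; y C'
  Add: C' → / C
  Add: C' → C
  Add: C' → ;

No remaining common prefixes — done.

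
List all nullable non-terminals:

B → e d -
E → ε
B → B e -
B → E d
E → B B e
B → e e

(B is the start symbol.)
A non-terminal is nullable if it can derive ε (the empty string): either it has an ε-production, or it has a production whose right-hand side consists entirely of nullable non-terminals.

ε-productions: E → ε
So E is immediately nullable.
No further non-terminal can be added: every production for the remaining non-terminals contains a terminal or a non-nullable non-terminal.
Nullable = { 'E' }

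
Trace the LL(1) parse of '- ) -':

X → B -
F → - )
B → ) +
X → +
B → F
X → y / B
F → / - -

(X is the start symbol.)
Stack is shown with the top on the left.

Stack    Input    Action
------------------------
X $      - ) - $  output X → B -
B - $    - ) - $  output B → F
F - $    - ) - $  output F → - )
- ) - $  - ) - $  match '-'
) - $    ) - $    match ')'
- $      - $      match '-'
$        $        accept

The string is accepted.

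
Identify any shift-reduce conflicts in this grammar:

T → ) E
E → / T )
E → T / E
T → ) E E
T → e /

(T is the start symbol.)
A shift-reduce conflict occurs when an LR(0) state has both:
  - a complete (reduce) item [A → α .] (dot at the end), and
  - a shift item [B → β . c γ] (dot before a terminal).

Augment with T' → T and build the canonical LR(0) collection (I0 = CLOSURE({[T' → . T]}), then GOTO on every symbol after a dot until no new states appear). It has 13 states:
  I0: { [T → . ) E E], [T → . ) E], [T → . e /], [T' → . T] }  — shift
  I1: { [E → . / T )], [E → . T / E], [T → ) . E E], [T → ) . E], [T → . ) E E], [T → . ) E], [T → . e /] }  — shift
  I2: { [T' → T .] }  — accept
  I3: { [T → e . /] }  — shift
  I4: { [T → e / .] }  — reduce
  I5: { [E → / . T )], [T → . ) E E], [T → . ) E], [T → . e /] }  — shift
  I6: { [E → . / T )], [E → . T / E], [T → ) E . E], [T → ) E .], [T → . ) E E], [T → . ) E], [T → . e /] }  — shift, reduce
  I7: { [E → T . / E] }  — shift
  I8: { [E → . / T )], [E → . T / E], [E → T / . E], [T → . ) E E], [T → . ) E], [T → . e /] }  — shift
  I9: { [E → T / E .] }  — reduce
  I10: { [T → ) E E .] }  — reduce
  I11: { [E → / T . )] }  — shift
  I12: { [E → / T ) .] }  — reduce

I6 contains reduce item [T → ) E .] and shift items [E → . / T )], [T → . ) E], [T → . ) E E], [T → . e /] — shift-reduce conflict.

Answer: Yes — I6: [T → ) E .] vs [E → . / T )]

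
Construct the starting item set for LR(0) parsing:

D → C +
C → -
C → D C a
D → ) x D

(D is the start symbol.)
{ [C → . -], [C → . D C a], [D → . ) x D], [D → . C +], [D' → . D] }

First, augment the grammar with D' → D
I₀ = CLOSURE({ [D' → . D] }):
  [D' → . D] has the dot before D: add [D → . C +], [D → . ) x D]
  [D → . C +] has the dot before C: add [C → . -], [C → . D C a]
No further items can be added.

I₀ = { [C → . -], [C → . D C a], [D → . ) x D], [D → . C +], [D' → . D] }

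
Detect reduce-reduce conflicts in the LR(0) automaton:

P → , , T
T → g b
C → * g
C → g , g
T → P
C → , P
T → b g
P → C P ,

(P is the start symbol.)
Yes — I12: [C → , P .] vs [T → P .]

Augment with P' → P and build the canonical LR(0) collection (I0 = CLOSURE({[P' → . P]}), then GOTO on every symbol after a dot until no new states appear). It has 19 states:
  I0: { [C → . * g], [C → . , P], [C → . g , g], [P → . , , T], [P → . C P ,], [P' → . P] }  — shift
  I1: { [C → * . g] }  — shift
  I2: { [C → , . P], [C → . * g], [C → . , P], [C → . g , g], [P → , . , T], [P → . , , T], [P → . C P ,] }  — shift
  I3: { [C → . * g], [C → . , P], [C → . g , g], [P → . , , T], [P → . C P ,], [P → C . P ,] }  — shift
  I4: { [P' → P .] }  — accept
  I5: { [C → g . , g] }  — shift
  I6: { [C → g , . g] }  — shift
  I7: { [C → g , g .] }  — reduce
  I8: { [P → C P . ,] }  — shift
  I9: { [P → C P , .] }  — reduce
  I10: { [C → , . P], [C → . * g], [C → . , P], [C → . g , g], [P → , , . T], [P → , . , T], [P → . , , T], [P → . C P ,], [T → . P], [T → . b g], [T → . g b] }  — shift
  I11: { [C → , P .] }  — reduce
  I12: { [C → , P .], [T → P .] }  — 2 reduces
  I13: { [P → , , T .] }  — reduce
  I14: { [T → b . g] }  — shift
  I15: { [C → g . , g], [T → g . b] }  — shift
  I16: { [T → g b .] }  — reduce
  I17: { [T → b g .] }  — reduce
  I18: { [C → * g .] }  — reduce

I12 contains complete items [C → , P .], [T → P .] — reduce-reduce conflict.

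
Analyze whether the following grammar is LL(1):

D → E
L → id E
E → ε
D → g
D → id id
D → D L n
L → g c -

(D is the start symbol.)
Relevant sets:
  FIRST(E) = { ε }
  FIRST(D) = { 'g', 'id', ε }
  FIRST(L) = { 'g', 'id' }
  FOLLOW(D) = { $, 'g', 'id' }

For D:
  PREDICT(D → E) = { $, 'g', 'id' }
  PREDICT(D → g) = { 'g' }
  PREDICT(D → id id) = { 'id' }
  PREDICT(D → D L n) = { 'g', 'id' }
For L:
  PREDICT(L → id E) = { 'id' }
  PREDICT(L → g c '-') = { 'g' }
E has a single production, so nothing to check there.

Conflict found: Predict set conflict for D: { 'g' }
The grammar is NOT LL(1).

Answer: No. Predict set conflict for D: { 'g' }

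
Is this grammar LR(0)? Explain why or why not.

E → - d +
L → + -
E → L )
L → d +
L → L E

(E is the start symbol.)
A grammar is LR(0) if no state in the canonical LR(0) collection has:
  - both a shift item (dot before a terminal) and a complete item (shift-reduce conflict), or
  - two or more complete items (reduce-reduce conflict; the accept item [E' → E .] counts as a complete item here).

Augment with E' → E and build the canonical LR(0) collection (I0 = CLOSURE({[E' → . E]}), then GOTO on every symbol after a dot until no new states appear). It has 12 states:
  I0: { [E → . - d +], [E → . L )], [E' → . E], [L → . + -], [L → . L E], [L → . d +] }  — shift
  I1: { [L → + . -] }  — shift
  I2: { [E → - . d +] }  — shift
  I3: { [E' → E .] }  — accept
  I4: { [E → . - d +], [E → . L )], [E → L . )], [L → . + -], [L → . L E], [L → . d +], [L → L . E] }  — shift
  I5: { [L → d . +] }  — shift
  I6: { [L → d + .] }  — reduce
  I7: { [E → L ) .] }  — reduce
  I8: { [L → L E .] }  — reduce
  I9: { [E → - d . +] }  — shift
  I10: { [E → - d + .] }  — reduce
  I11: { [L → + - .] }  — reduce

Every state is either a pure shift/goto state or contains exactly one complete item and nothing to shift — no conflicts. The grammar is LR(0).

Answer: Yes, the grammar is LR(0)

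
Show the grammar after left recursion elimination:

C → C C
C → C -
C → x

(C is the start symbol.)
C → x C'
C' → C C'
C' → - C'
C' → ε

C is directly left-recursive. The standard transformation for
  A → A α₁ | ... | A α_m | β₁ | ... | β_n
is
  A  → β₁ A' | ... | β_n A'
  A' → α₁ A' | ... | α_m A' | ε

C → x becomes C → x C'
C → C C becomes C' → C C'
C → C - becomes C' → - C'
Add C' → ε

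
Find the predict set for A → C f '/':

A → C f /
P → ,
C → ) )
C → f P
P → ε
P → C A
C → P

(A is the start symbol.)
{ ')', ',', 'f' }

PREDICT(A → C f '/') = (FIRST(RHS) \ {ε}) ∪ (FOLLOW(A) if ε ∈ FIRST(RHS), i.e. RHS ⇒* ε)
FIRST(C) = { ')', ',', 'f', ε }
FIRST(C f '/') = { ')', ',', 'f' }
ε ∉ FIRST(C f '/'), so FOLLOW(A) is not added.
PREDICT(A → C f '/') = { ')', ',', 'f' }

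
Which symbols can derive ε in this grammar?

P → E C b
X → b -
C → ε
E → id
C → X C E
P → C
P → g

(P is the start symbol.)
A non-terminal is nullable if it can derive ε (the empty string): either it has an ε-production, or it has a production whose right-hand side consists entirely of nullable non-terminals.

ε-productions: C → ε
So C is immediately nullable.
P → C: every symbol on the right is nullable, so P is nullable too.
No further non-terminal can be added: every production for the remaining non-terminals contains a terminal or a non-nullable non-terminal.
Nullable = { 'C', 'P' }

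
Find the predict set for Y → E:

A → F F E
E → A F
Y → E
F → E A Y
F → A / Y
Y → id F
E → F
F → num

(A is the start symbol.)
{ 'num' }

PREDICT(Y → E) = (FIRST(RHS) \ {ε}) ∪ (FOLLOW(Y) if ε ∈ FIRST(RHS), i.e. RHS ⇒* ε)
FIRST(E) = { 'num' }
FIRST(E) = { 'num' }
ε ∉ FIRST(E), so FOLLOW(Y) is not added.
PREDICT(Y → E) = { 'num' }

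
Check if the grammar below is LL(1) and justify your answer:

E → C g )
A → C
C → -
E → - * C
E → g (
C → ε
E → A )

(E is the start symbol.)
A grammar is LL(1) if for each non-terminal N with multiple productions, the predict sets of those productions are pairwise disjoint, where PREDICT(N → α) = (FIRST(α) \ {ε}) ∪ (FOLLOW(N) if α ⇒* ε).

Relevant sets:
  FIRST(C) = { '-', ε }
  FIRST(A) = { '-', ε }
  FOLLOW(C) = { $, ')', 'g' }

For E:
  PREDICT(E → C g ')') = { '-', 'g' }
  PREDICT(E → '-' '*' C) = { '-' }
  PREDICT(E → g '(') = { 'g' }
  PREDICT(E → A ')') = { ')', '-' }
For C:
  PREDICT(C → '-') = { '-' }
  PREDICT(C → ε) = { $, ')', 'g' }
A has a single production, so nothing to check there.

Conflict found: Predict set conflict for E: { '-' }
The grammar is NOT LL(1).

Answer: No. Predict set conflict for E: { '-' }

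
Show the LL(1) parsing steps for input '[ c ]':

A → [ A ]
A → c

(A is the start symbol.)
LL(1) parsing maintains a stack (initially the start symbol over $) and the input. At each step: if the stack top is a terminal, match it against the current input token; if it is a non-terminal N, replace it with the RHS of M[N, lookahead] (the unique production whose predict set contains the lookahead).

Stack is shown with the top on the left.

Stack    Input    Action
------------------------
A $      [ c ] $  output A → [ A ]
[ A ] $  [ c ] $  match '['
A ] $    c ] $    output A → c
c ] $    c ] $    match 'c'
] $      ] $      match ']'
$        $        accept

The string is accepted.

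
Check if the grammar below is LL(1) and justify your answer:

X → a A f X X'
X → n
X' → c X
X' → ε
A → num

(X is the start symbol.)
No. Predict set conflict for X': { 'c' }

A grammar is LL(1) if for each non-terminal N with multiple productions, the predict sets of those productions are pairwise disjoint, where PREDICT(N → α) = (FIRST(α) \ {ε}) ∪ (FOLLOW(N) if α ⇒* ε).

Relevant sets:
  FOLLOW(X') = { $, 'c' }

For X:
  PREDICT(X → a A f X X') = { 'a' }
  PREDICT(X → n) = { 'n' }
For X':
  PREDICT(X' → c X) = { 'c' }
  PREDICT(X' → ε) = { $, 'c' }
A has a single production, so nothing to check there.

Conflict found: Predict set conflict for X': { 'c' }
The grammar is NOT LL(1).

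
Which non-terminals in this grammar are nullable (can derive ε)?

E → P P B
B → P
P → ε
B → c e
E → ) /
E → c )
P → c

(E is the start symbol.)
A non-terminal is nullable if it can derive ε (the empty string): either it has an ε-production, or it has a production whose right-hand side consists entirely of nullable non-terminals.

ε-productions: P → ε
So P is immediately nullable.
B → P: every symbol on the right is nullable, so B is nullable too.
E → P P B: every symbol on the right is nullable, so E is nullable too.
Every non-terminal is now nullable.
Nullable = { 'B', 'E', 'P' }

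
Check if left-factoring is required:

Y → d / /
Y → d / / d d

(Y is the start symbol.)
Left-factoring is needed when two productions for the same non-terminal
share a common prefix on the right-hand side.

Productions for Y:
  Y → d / /
  Y → d / / d d

Found common prefix 'd / /' in productions for Y

Answer: Yes, Y has productions with common prefix 'd / /'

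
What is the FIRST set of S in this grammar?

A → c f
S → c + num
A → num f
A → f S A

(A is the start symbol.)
To compute FIRST(S), examine every production with S on the left-hand side, reading each right-hand side left to right until a non-nullable symbol is reached.

From S → c + num:
  - c is a terminal: add 'c' and stop

Collecting: FIRST(S) = { 'c' }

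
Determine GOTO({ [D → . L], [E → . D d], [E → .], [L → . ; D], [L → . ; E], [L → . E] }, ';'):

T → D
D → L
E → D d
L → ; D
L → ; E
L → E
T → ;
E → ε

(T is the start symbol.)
GOTO(I, ';') = CLOSURE({ [A → αX.β] : [A → α.Xβ] ∈ I, X = ';' })

Items with dot before ';', with the dot advanced:
  [L → . ; D] → [L → ; . D]
  [L → . ; E] → [L → ; . E]
Closure of the advanced items:
  [L → ; . D] has the dot before D: add [D → . L]
  [L → ; . E] has the dot before E: add [E → . D d], [E → .]
  [D → . L] has the dot before L: add [L → . ; D], [L → . ; E], [L → . E]

GOTO = { [D → . L], [E → . D d], [E → .], [L → . ; D], [L → . ; E], [L → . E], [L → ; . D], [L → ; . E] }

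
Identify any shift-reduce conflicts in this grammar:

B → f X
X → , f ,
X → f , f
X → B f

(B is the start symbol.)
Yes — I8: [X → f , f .] vs [X → , f . ,]

Augment with B' → B and build the canonical LR(0) collection (I0 = CLOSURE({[B' → . B]}), then GOTO on every symbol after a dot until no new states appear). It has 12 states:
  I0: { [B → . f X], [B' → . B] }  — shift
  I1: { [B' → B .] }  — accept
  I2: { [B → . f X], [B → f . X], [X → . , f ,], [X → . B f], [X → . f , f] }  — shift
  I3: { [X → , . f ,] }  — shift
  I4: { [X → B . f] }  — shift
  I5: { [B → f X .] }  — reduce
  I6: { [B → . f X], [B → f . X], [X → . , f ,], [X → . B f], [X → . f , f], [X → f . , f] }  — shift
  I7: { [X → , . f ,], [X → f , . f] }  — shift
  I8: { [X → , f . ,], [X → f , f .] }  — shift, reduce
  I9: { [X → , f , .] }  — reduce
  I10: { [X → B f .] }  — reduce
  I11: { [X → , f . ,] }  — shift

I8 contains reduce item [X → f , f .] and shift item [X → , f . ,] — shift-reduce conflict.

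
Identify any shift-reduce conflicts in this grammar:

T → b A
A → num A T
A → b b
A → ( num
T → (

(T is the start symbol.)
A shift-reduce conflict occurs when an LR(0) state has both:
  - a complete (reduce) item [A → α .] (dot at the end), and
  - a shift item [B → β . c γ] (dot before a terminal).

Augment with T' → T and build the canonical LR(0) collection (I0 = CLOSURE({[T' → . T]}), then GOTO on every symbol after a dot until no new states appear). It has 12 states:
  I0: { [T → . (], [T → . b A], [T' → . T] }  — shift
  I1: { [T → ( .] }  — reduce
  I2: { [T' → T .] }  — accept
  I3: { [A → . ( num], [A → . b b], [A → . num A T], [T → b . A] }  — shift
  I4: { [A → ( . num] }  — shift
  I5: { [T → b A .] }  — reduce
  I6: { [A → b . b] }  — shift
  I7: { [A → . ( num], [A → . b b], [A → . num A T], [A → num . A T] }  — shift
  I8: { [A → num A . T], [T → . (], [T → . b A] }  — shift
  I9: { [A → num A T .] }  — reduce
  I10: { [A → b b .] }  — reduce
  I11: { [A → ( num .] }  — reduce

No state contains both a complete item and a shift item.

Answer: No shift-reduce conflicts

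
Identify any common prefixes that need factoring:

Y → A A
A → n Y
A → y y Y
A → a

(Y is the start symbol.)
No, left-factoring is not needed

Left-factoring is needed when two productions for the same non-terminal
share a common prefix on the right-hand side.

Productions for A:
  A → n Y
  A → y y Y
  A → a

No common prefixes found.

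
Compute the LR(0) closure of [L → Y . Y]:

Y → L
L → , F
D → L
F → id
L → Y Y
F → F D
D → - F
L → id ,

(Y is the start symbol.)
To compute CLOSURE, for each item [A → α.Bβ] where B is a non-terminal, add [B → .γ] for all productions B → γ; repeat for the newly added items until nothing changes.

Start with: [L → Y . Y]
  [L → Y . Y] has the dot before Y: add [Y → . L]
  [Y → . L] has the dot before L: add [L → . , F], [L → . Y Y], [L → . id ,]
No further items can be added.

CLOSURE = { [L → . , F], [L → . Y Y], [L → . id ,], [L → Y . Y], [Y → . L] }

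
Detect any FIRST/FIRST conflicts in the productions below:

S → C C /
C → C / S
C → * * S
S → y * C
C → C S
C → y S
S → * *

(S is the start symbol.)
Yes. S → C C '/' / S → y '*' C on { 'y' }; S → C C '/' / S → '*' '*' on { '*' }; C → C '/' S / C → '*' '*' S on { '*' }; C → C '/' S / C → C S on { '*', 'y' }; C → C '/' S / C → y S on { 'y' }; C → '*' '*' S / C → C S on { '*' }; C → C S / C → y S on { 'y' }

A FIRST/FIRST conflict occurs when two productions N → α and N → β for the same non-terminal have FIRST(α) ∩ FIRST(β) ≠ ∅ (with ε ∈ FIRST of a nullable right-hand side, so two nullable alternatives also conflict).

FIRST sets of the non-terminals at (or reachable through a nullable prefix from) the front of some alternative:
  FIRST(C) = { '*', 'y' }

Productions for S:
  S → C C /: FIRST = { '*', 'y' }
  S → y * C: FIRST = { 'y' }
  S → * *: FIRST = { '*' }
Productions for C:
  C → C / S: FIRST = { '*', 'y' }
  C → * * S: FIRST = { '*' }
  C → C S: FIRST = { '*', 'y' }
  C → y S: FIRST = { 'y' }

Conflict for S: S → C C / and S → y * C
  Overlap: { 'y' }
Conflict for S: S → C C / and S → * *
  Overlap: { '*' }
Conflict for C: C → C / S and C → * * S
  Overlap: { '*' }
Conflict for C: C → C / S and C → C S
  Overlap: { '*', 'y' }
Conflict for C: C → C / S and C → y S
  Overlap: { 'y' }
Conflict for C: C → * * S and C → C S
  Overlap: { '*' }
Conflict for C: C → C S and C → y S
  Overlap: { 'y' }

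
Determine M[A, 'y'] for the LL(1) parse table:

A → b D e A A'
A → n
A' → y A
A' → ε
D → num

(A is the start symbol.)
To find M[A, 'y'], we find productions for A where 'y' is in the predict set (PREDICT(N → α) = (FIRST(α) \ {ε}) ∪ (FOLLOW(N) if α ⇒* ε)).

A → b D e A A': PREDICT = { 'b' }
A → n: PREDICT = { 'n' }

M[A, 'y'] is empty (no production applies)

Answer: Empty (error entry)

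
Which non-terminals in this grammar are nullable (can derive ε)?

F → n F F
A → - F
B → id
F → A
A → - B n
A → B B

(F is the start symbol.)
None

A non-terminal is nullable if it can derive ε (the empty string): either it has an ε-production, or it has a production whose right-hand side consists entirely of nullable non-terminals.

There are no ε-productions, so no non-terminal can derive ε.
No non-terminals are nullable.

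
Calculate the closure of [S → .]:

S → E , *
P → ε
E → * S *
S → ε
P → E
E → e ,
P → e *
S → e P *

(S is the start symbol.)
{ [S → .] }

Start with: [S → .]
The dot is at the end, so nothing is added.

CLOSURE = { [S → .] }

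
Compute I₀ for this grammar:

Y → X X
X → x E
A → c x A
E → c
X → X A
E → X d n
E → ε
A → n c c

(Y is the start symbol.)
First, augment the grammar with Y' → Y
I₀ = CLOSURE({ [Y' → . Y] }):
  [Y' → . Y] has the dot before Y: add [Y → . X X]
  [Y → . X X] has the dot before X: add [X → . x E], [X → . X A]
No further items can be added.

I₀ = { [X → . X A], [X → . x E], [Y → . X X], [Y' → . Y] }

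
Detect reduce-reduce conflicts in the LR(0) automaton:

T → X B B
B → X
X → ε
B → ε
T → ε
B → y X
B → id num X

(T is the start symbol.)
A reduce-reduce conflict occurs when an LR(0) state has two complete items [A → α .] and [B → β .] — both call for a reduction, and with no lookahead the parser cannot choose between them.

Augment with T' → T and build the canonical LR(0) collection (I0 = CLOSURE({[T' → . T]}), then GOTO on every symbol after a dot until no new states appear). It has 11 states:
  I0: { [T → . X B B], [T → .], [T' → . T], [X → .] }  — 2 reduces
  I1: { [T' → T .] }  — accept
  I2: { [B → . X], [B → . id num X], [B → . y X], [B → .], [T → X . B B], [X → .] }  — shift, 2 reduces
  I3: { [B → . X], [B → . id num X], [B → . y X], [B → .], [T → X B . B], [X → .] }  — shift, 2 reduces
  I4: { [B → X .] }  — reduce
  I5: { [B → id . num X] }  — shift
  I6: { [B → y . X], [X → .] }  — reduce
  I7: { [B → y X .] }  — reduce
  I8: { [B → id num . X], [X → .] }  — reduce
  I9: { [B → id num X .] }  — reduce
  I10: { [T → X B B .] }  — reduce

I0 contains complete items [T → .], [X → .] — reduce-reduce conflict.
I2 contains complete items [B → .], [X → .] — reduce-reduce conflict.
I3 contains complete items [B → .], [X → .] — reduce-reduce conflict.

Answer: Yes — I0: [T → .] vs [X → .]; I2: [B → .] vs [X → .]; I3: [B → .] vs [X → .]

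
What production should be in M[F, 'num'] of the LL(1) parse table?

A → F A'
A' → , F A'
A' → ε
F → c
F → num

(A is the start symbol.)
To find M[F, 'num'], we find productions for F where 'num' is in the predict set (PREDICT(N → α) = (FIRST(α) \ {ε}) ∪ (FOLLOW(N) if α ⇒* ε)).

F → c: PREDICT = { 'c' }
F → num: PREDICT = { 'num' }
  'num' is in predict set, so this production goes in M[F, 'num']

M[F, 'num'] = F → num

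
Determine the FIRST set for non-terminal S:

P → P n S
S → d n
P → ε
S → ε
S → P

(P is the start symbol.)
{ 'd', 'n', ε }

To compute FIRST(S), examine every production with S on the left-hand side, reading each right-hand side left to right until a non-nullable symbol is reached.

FIRST sets of the other non-terminals involved (by the same procedure, iterated to a fixed point):
  FIRST(P) = { 'n', ε }

From S → d n:
  - d is a terminal: add 'd' and stop
From S → ε:
  - ε-production, so ε ∈ FIRST(S)
From S → P:
  - P is a non-terminal: add FIRST(P) \ {ε} = { 'n' }
    P is nullable and nothing follows, so the whole right-hand side can vanish: ε ∈ FIRST(S)

Collecting: FIRST(S) = { 'd', 'n', ε }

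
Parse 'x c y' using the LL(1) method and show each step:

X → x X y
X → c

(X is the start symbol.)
Stack is shown with the top on the left.

Stack    Input    Action
------------------------
X $      x c y $  output X → x X y
x X y $  x c y $  match 'x'
X y $    c y $    output X → c
c y $    c y $    match 'c'
y $      y $      match 'y'
$        $        accept

The string is accepted.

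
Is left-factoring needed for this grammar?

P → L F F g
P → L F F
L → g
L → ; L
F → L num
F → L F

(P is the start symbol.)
Yes, P has productions with common prefix 'L F F'; F has productions with common prefix 'L'

Left-factoring is needed when two productions for the same non-terminal
share a common prefix on the right-hand side.

Productions for P:
  P → L F F g
  P → L F F
Productions for L:
  L → g
  L → ; L
Productions for F:
  F → L num
  F → L F

Found common prefix 'L F F' in productions for P
Found common prefix 'L' in productions for F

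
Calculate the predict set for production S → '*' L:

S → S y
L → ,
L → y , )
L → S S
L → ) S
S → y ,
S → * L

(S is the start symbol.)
PREDICT(S → '*' L) = (FIRST(RHS) \ {ε}) ∪ (FOLLOW(S) if ε ∈ FIRST(RHS), i.e. RHS ⇒* ε)
FIRST('*' L) = { '*' }
ε ∉ FIRST('*' L), so FOLLOW(S) is not added.
PREDICT(S → '*' L) = { '*' }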